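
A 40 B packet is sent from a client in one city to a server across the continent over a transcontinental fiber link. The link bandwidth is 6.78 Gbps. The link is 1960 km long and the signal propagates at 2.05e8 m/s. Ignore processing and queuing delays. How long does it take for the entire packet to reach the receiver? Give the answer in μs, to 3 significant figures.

L = 40 × 8 = 320 bits.
Transmission delay = L/R = 320 / 6780000000 = 0.0471976 μs.
Propagation delay = d/s = 1960000 m / 2.05e+08 m/s = 9560.98 μs.
Total = 9560 μs.

9560 μs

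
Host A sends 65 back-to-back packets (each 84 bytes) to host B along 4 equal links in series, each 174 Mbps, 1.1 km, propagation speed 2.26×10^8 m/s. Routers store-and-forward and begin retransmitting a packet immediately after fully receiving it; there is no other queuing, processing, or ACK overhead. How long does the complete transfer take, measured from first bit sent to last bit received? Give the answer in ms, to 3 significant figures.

0.282 ms

Per-hop transmission t_tx = L/R = 672/174000000 = 0.00386207 ms.
Per-hop propagation t_prop = 1100/2.26e+08 = 0.00486726 ms.
Pipeline fill: first packet needs 4·t_tx to clear all hops; remaining 64 packets each add one t_tx.
Total = (4+65-1)·t_tx + 4·t_prop = 68·0.00386207 + 4·0.00486726 = 0.282 ms.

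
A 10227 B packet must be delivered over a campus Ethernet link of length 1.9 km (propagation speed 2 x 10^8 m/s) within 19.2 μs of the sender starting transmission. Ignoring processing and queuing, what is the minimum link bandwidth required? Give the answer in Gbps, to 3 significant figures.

8.43 Gbps

L = 81816 bits.
Propagation delay = 1900 / 200000000 = 9.5 μs.
Transmission budget = 19.2 − 9.5 = 9.7 μs.
R ≥ L / t_tx = 81816 bits / 9.7e-06 s = 8.43 Gbps.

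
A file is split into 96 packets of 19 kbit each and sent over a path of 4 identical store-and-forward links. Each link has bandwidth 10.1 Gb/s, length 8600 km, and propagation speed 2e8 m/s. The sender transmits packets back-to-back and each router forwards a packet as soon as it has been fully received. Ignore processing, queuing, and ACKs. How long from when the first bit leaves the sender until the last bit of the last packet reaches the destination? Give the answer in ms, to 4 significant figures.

Per-hop transmission t_tx = L/R = 19000/10100000000 = 0.00188119 ms.
Per-hop propagation t_prop = 8600000/200000000 = 43 ms.
Pipeline fill: first packet needs 4·t_tx to clear all hops; remaining 95 packets each add one t_tx.
Total = (4+96-1)·t_tx + 4·t_prop = 99·0.00188119 + 4·43 = 172.2 ms.

172.2 ms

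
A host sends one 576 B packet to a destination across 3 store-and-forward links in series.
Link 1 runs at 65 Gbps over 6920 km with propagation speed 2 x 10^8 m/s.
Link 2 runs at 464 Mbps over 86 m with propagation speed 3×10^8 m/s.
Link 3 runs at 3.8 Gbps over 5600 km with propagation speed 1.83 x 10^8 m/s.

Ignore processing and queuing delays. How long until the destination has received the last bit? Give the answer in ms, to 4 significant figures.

L = 576 × 8 = 4608 bits.
Transmission delays (L/R per hop): 7.08923e-05, 0.00993103, 0.00121263 ms; sum = 0.0112146 ms.
Propagation delays (d/s per hop): 34.6, 0.000286667, 30.6011 ms; sum = 65.2014 ms.
End-to-end = 65.21 ms.

65.21 ms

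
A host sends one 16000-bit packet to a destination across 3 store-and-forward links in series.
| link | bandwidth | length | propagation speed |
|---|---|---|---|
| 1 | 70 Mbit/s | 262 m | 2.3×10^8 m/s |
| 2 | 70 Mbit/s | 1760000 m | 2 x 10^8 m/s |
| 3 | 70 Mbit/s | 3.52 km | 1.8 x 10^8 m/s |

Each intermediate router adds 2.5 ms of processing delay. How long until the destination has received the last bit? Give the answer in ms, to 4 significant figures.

14.51 ms

Transmission delay per hop = L/R = 16000/70000000 = 0.228571 ms; 3 hops → 0.685714 ms.
Propagation delays (d/s per hop): 0.00113913, 8.8, 0.0195556 ms; sum = 8.82069 ms.
Processing at 2 router(s): 2 × 2.5 ms = 5 ms.
End-to-end = 14.51 ms.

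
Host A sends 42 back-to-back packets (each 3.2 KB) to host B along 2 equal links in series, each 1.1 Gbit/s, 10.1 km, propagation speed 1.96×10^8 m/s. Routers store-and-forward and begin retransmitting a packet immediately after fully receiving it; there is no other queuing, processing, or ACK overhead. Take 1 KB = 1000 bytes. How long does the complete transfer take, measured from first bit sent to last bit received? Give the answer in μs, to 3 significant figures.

1100 μs

Per-hop transmission t_tx = L/R = 25600/1100000000 = 23.2727 μs.
Per-hop propagation t_prop = 10100/196000000 = 51.5306 μs.
Pipeline fill: first packet needs 2·t_tx to clear all hops; remaining 41 packets each add one t_tx.
Total = (2+42-1)·t_tx + 2·t_prop = 43·23.2727 + 2·51.5306 = 1100 μs.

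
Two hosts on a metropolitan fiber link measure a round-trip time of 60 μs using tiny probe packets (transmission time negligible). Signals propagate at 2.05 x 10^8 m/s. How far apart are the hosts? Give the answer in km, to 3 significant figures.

6.15 km

One-way propagation = RTT/2 = 30 μs.
d = s × t = 2.05e+08 × 3e-05 = 6.15 km.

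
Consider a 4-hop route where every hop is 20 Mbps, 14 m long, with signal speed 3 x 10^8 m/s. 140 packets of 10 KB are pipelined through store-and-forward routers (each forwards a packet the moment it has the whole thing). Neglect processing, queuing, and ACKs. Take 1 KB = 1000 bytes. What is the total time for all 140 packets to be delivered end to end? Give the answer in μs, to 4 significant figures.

572000 μs

Per-hop transmission t_tx = L/R = 80000/20000000 = 4000 μs.
Per-hop propagation t_prop = 14/300000000 = 0.0466667 μs.
Pipeline fill: first packet needs 4·t_tx to clear all hops; remaining 139 packets each add one t_tx.
Total = (4+140-1)·t_tx + 4·t_prop = 143·4000 + 4·0.0466667 = 572000 μs.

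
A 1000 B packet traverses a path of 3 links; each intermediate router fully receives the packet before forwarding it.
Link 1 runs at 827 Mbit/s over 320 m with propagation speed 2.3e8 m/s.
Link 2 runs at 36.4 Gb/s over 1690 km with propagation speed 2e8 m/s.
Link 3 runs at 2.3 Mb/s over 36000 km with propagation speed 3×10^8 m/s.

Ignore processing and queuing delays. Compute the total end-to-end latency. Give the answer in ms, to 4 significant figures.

131.9 ms

L = 1000 × 8 = 8000 bits.
Transmission delays (L/R per hop): 0.00967352, 0.00021978, 3.47826 ms; sum = 3.48815 ms.
Propagation delays (d/s per hop): 0.0013913, 8.45, 120 ms; sum = 128.451 ms.
End-to-end = 131.9 ms.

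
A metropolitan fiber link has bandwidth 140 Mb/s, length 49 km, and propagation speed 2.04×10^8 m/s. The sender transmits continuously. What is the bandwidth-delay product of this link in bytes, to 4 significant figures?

Propagation delay = 49000 / 204000000 = 0.000240196 s.
BDP = R × t_prop = 140000000 × 0.000240196 = 33627.5 bits.
In bytes: 33627.5/8 = 4203 bytes.

4203 bytes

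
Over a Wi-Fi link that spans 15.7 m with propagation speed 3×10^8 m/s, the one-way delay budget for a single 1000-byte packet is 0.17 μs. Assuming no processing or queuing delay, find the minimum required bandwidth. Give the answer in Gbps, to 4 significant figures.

L = 8000 bits.
Propagation delay = 15.7 / 300000000 = 0.0523333 μs.
Transmission budget = 0.17 − 0.0523333 = 0.117667 μs.
R ≥ L / t_tx = 8000 bits / 1.17667e-07 s = 67.99 Gbps.

67.99 Gbps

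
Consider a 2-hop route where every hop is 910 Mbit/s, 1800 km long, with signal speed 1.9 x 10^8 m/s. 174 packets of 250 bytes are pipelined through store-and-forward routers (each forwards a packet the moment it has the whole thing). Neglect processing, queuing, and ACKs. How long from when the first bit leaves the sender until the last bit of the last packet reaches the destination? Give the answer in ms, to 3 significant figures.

19.3 ms

Per-hop transmission t_tx = L/R = 2000/910000000 = 0.0021978 ms.
Per-hop propagation t_prop = 1800000/190000000 = 9.47368 ms.
Pipeline fill: first packet needs 2·t_tx to clear all hops; remaining 173 packets each add one t_tx.
Total = (2+174-1)·t_tx + 2·t_prop = 175·0.0021978 + 2·9.47368 = 19.3 ms.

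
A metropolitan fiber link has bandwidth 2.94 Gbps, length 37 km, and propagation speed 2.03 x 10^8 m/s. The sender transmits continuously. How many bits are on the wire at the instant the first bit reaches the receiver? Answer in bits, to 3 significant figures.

Propagation delay = 37000 / 2.03e+08 = 0.000182266 s.
BDP = R × t_prop = 2940000000 × 0.000182266 = 535862 bits.

536000 bits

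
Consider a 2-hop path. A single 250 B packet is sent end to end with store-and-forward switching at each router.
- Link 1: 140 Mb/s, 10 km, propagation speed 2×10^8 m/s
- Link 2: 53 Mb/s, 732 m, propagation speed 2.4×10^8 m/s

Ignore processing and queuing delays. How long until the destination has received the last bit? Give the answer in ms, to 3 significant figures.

L = 250 × 8 = 2000 bits.
Transmission delays (L/R per hop): 0.0142857, 0.0377358 ms; sum = 0.0520216 ms.
Propagation delays (d/s per hop): 0.05, 0.00305 ms; sum = 0.05305 ms.
End-to-end = 0.105 ms.

0.105 ms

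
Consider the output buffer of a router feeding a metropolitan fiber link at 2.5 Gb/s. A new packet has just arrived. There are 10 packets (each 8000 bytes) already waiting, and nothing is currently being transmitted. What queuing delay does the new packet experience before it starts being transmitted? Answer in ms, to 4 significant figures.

Each queued packet: L/R = 64000/2500000000 = 0.0256 ms.
10 queued → 0.256 ms.
Queuing delay = 0.2560 ms.

0.2560 ms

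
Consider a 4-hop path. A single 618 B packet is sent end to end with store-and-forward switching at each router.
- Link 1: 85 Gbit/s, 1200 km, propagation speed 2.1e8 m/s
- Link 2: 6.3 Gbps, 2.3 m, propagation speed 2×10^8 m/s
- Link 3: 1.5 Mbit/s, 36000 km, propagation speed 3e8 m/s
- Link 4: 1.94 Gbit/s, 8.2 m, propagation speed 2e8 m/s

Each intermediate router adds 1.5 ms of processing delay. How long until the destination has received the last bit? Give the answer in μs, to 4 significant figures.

L = 618 × 8 = 4944 bits.
Transmission delays (L/R per hop): 0.0581647, 0.784762, 3296, 2.54845 μs; sum = 3299.39 μs.
Propagation delays (d/s per hop): 5714.29, 0.0115, 120000, 0.041 μs; sum = 125714 μs.
Processing at 3 router(s): 3 × 1.5 ms = 4500 μs.
End-to-end = 133500 μs.

133500 μs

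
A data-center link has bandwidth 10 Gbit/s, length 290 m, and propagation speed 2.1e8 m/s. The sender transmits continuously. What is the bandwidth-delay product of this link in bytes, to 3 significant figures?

1730 bytes

Propagation delay = 290 / 210000000 = 1.38095e-06 s.
BDP = R × t_prop = 10000000000 × 1.38095e-06 = 13809.5 bits.
In bytes: 13809.5/8 = 1730 bytes.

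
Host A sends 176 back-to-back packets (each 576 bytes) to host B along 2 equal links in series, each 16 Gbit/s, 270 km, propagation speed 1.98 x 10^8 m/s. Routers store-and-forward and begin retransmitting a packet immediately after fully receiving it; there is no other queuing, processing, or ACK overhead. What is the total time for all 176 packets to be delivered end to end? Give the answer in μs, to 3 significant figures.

2780 μs

Per-hop transmission t_tx = L/R = 4608/16000000000 = 0.288 μs.
Per-hop propagation t_prop = 270000/198000000 = 1363.64 μs.
Pipeline fill: first packet needs 2·t_tx to clear all hops; remaining 175 packets each add one t_tx.
Total = (2+176-1)·t_tx + 2·t_prop = 177·0.288 + 2·1363.64 = 2780 μs.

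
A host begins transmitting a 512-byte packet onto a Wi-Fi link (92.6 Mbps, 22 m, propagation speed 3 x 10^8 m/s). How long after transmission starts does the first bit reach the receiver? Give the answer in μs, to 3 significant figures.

First bit experiences only propagation delay: d/s = 22/300000000 = 0.0733 μs.

0.0733 μs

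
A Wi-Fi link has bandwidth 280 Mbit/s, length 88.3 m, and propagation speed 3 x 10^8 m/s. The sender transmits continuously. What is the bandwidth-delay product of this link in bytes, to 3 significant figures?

10.3 bytes

Propagation delay = 88.3 / 300000000 = 2.94333e-07 s.
BDP = R × t_prop = 280000000 × 2.94333e-07 = 82.4133 bits.
In bytes: 82.4133/8 = 10.3 bytes.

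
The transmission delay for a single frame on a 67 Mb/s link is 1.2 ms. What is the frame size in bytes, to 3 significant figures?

10100 bytes

L = R × t_tx = 67000000 b/s × 0.0012 s = 80400 bits.
In bytes: 80400 / 8 = 10100 bytes.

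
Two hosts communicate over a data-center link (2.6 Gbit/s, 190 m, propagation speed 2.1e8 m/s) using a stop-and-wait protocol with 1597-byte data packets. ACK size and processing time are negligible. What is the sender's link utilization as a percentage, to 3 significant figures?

t_tx = L/R = 12776/2600000000 = 4.91385e-06 s.
t_prop = 190/210000000 = 9.04762e-07 s; RTT = 1.80952e-06 s.
Cycle = t_tx + RTT = 6.72337e-06 s.
Utilization = t_tx / cycle = 4.91385e-06/6.72337e-06 = 73.1 %.

73.1 %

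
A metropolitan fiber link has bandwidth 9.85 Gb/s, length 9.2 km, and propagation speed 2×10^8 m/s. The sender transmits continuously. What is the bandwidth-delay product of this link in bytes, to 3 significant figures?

Propagation delay = 9200 / 200000000 = 4.6e-05 s.
BDP = R × t_prop = 9850000000 × 4.6e-05 = 453100 bits.
In bytes: 453100/8 = 56600 bytes.

56600 bytes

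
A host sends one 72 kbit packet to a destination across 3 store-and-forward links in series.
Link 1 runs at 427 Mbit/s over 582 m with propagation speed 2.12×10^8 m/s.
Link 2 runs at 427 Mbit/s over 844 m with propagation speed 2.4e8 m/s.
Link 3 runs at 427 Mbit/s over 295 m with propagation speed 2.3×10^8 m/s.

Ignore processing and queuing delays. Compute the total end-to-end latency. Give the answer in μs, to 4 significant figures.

L = 72000 bits.
Transmission delay per hop = L/R = 72000/427000000 = 168.618 μs; 3 hops → 505.855 μs.
Propagation delays (d/s per hop): 2.74528, 3.51667, 1.28261 μs; sum = 7.54456 μs.
End-to-end = 513.4 μs.

513.4 μs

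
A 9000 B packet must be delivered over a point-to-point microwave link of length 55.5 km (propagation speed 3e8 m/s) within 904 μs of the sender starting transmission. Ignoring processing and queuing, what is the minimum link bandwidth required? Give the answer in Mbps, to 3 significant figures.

L = 72000 bits.
Propagation delay = 55500 / 300000000 = 185 μs.
Transmission budget = 904 − 185 = 719 μs.
R ≥ L / t_tx = 72000 bits / 0.000719 s = 100 Mbps.

100 Mbps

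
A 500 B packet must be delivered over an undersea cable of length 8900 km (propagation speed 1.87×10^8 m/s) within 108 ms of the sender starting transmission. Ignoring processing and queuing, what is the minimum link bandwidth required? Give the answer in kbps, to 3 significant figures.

L = 4000 bits.
Propagation delay = 8900000 / 187000000 = 47.5936 ms.
Transmission budget = 108 − 47.5936 = 60.4064 ms.
R ≥ L / t_tx = 4000 bits / 0.0604064 s = 66.2 kbps.

66.2 kbps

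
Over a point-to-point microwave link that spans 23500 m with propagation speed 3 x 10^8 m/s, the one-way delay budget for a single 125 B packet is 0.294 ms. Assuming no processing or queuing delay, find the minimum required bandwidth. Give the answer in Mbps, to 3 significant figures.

4.64 Mbps

L = 1000 bits.
Propagation delay = 23500 / 300000000 = 0.0783333 ms.
Transmission budget = 0.294 − 0.0783333 = 0.215667 ms.
R ≥ L / t_tx = 1000 bits / 0.000215667 s = 4.64 Mbps.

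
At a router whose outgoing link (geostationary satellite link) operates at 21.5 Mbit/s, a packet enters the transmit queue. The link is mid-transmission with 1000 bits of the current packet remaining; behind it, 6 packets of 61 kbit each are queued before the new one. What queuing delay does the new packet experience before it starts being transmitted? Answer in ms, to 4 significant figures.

17.07 ms

Each queued packet: L/R = 61000/21500000 = 2.83721 ms.
6 queued → 17.0233 ms.
Plus remaining 1000 bits of current packet: 0.0465116 ms.
Queuing delay = 17.07 ms.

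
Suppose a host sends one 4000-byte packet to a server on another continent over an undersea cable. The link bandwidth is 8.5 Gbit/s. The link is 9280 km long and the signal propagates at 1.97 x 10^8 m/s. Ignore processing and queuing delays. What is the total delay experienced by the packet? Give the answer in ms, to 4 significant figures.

L = 4000 × 8 = 32000 bits.
Transmission delay = L/R = 32000 / 8500000000 = 0.00376471 ms.
Propagation delay = d/s = 9280000 m / 197000000 m/s = 47.1066 ms.
Total = 47.11 ms.

47.11 ms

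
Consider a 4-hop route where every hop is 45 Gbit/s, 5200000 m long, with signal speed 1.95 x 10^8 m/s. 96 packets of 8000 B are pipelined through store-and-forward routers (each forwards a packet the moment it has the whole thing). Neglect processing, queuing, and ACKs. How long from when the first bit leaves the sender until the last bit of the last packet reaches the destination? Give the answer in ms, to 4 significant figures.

Per-hop transmission t_tx = L/R = 64000/45000000000 = 0.00142222 ms.
Per-hop propagation t_prop = 5200000/195000000 = 26.6667 ms.
Pipeline fill: first packet needs 4·t_tx to clear all hops; remaining 95 packets each add one t_tx.
Total = (4+96-1)·t_tx + 4·t_prop = 99·0.00142222 + 4·26.6667 = 106.8 ms.

106.8 ms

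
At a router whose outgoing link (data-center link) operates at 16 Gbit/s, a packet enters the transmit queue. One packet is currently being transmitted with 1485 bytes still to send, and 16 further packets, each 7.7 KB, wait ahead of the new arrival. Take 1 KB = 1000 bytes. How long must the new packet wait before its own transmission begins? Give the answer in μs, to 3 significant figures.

Each queued packet: L/R = 61600/16000000000 = 3.85 μs.
16 queued → 61.6 μs.
Plus remaining 11880 bits of current packet: 0.7425 μs.
Queuing delay = 62.3 μs.

62.3 μs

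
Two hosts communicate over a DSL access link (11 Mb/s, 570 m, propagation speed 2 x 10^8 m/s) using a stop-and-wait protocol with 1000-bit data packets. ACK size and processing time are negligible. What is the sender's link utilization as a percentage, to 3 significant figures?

t_tx = L/R = 1000/11000000 = 9.09091e-05 s.
t_prop = 570/200000000 = 2.85e-06 s; RTT = 5.7e-06 s.
Cycle = t_tx + RTT = 9.66091e-05 s.
Utilization = t_tx / cycle = 9.09091e-05/9.66091e-05 = 94.1 %.

94.1 %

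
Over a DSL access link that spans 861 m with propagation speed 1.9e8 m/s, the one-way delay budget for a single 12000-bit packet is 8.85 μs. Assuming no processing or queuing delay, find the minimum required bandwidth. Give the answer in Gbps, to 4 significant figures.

Propagation delay = 861 / 190000000 = 4.53158 μs.
Transmission budget = 8.85 − 4.53158 = 4.31842 μs.
R ≥ L / t_tx = 12000 bits / 4.31842e-06 s = 2.779 Gbps.

2.779 Gbps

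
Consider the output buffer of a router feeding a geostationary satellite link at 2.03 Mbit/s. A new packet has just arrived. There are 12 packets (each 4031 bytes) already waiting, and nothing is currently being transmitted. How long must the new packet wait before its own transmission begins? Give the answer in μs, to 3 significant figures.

Each queued packet: L/R = 32248/2.03e+06 = 15885.7 μs.
12 queued → 190629 μs.
Queuing delay = 191000 μs.

191000 μs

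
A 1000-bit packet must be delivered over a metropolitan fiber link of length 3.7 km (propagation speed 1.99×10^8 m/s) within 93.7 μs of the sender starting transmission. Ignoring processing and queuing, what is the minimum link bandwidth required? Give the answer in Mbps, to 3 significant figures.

13.3 Mbps

Propagation delay = 3700 / 199000000 = 18.593 μs.
Transmission budget = 93.7 − 18.593 = 75.107 μs.
R ≥ L / t_tx = 1000 bits / 7.5107e-05 s = 13.3 Mbps.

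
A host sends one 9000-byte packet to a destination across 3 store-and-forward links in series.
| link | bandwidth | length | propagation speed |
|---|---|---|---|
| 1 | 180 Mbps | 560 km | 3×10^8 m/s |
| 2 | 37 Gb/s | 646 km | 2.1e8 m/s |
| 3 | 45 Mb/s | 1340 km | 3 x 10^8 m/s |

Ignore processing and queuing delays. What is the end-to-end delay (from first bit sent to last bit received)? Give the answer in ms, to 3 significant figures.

L = 9000 × 8 = 72000 bits.
Transmission delays (L/R per hop): 0.4, 0.00194595, 1.6 ms; sum = 2.00195 ms.
Propagation delays (d/s per hop): 1.86667, 3.07619, 4.46667 ms; sum = 9.40952 ms.
End-to-end = 11.4 ms.

11.4 ms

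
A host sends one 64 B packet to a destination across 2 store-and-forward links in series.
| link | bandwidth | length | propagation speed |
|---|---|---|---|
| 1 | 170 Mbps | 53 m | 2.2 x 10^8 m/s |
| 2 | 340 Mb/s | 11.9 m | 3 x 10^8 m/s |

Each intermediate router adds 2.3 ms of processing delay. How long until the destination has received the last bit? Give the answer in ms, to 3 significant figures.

2.30 ms

L = 64 × 8 = 512 bits.
Transmission delays (L/R per hop): 0.00301176, 0.00150588 ms; sum = 0.00451765 ms.
Propagation delays (d/s per hop): 0.000240909, 3.96667e-05 ms; sum = 0.000280576 ms.
Processing at 1 router(s): 1 × 2.3 ms = 2.3 ms.
End-to-end = 2.30 ms.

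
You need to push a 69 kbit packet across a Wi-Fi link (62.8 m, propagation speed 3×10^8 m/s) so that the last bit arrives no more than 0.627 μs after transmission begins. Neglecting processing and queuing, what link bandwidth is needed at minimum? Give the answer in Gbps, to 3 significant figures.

Propagation delay = 62.8 / 300000000 = 0.209333 μs.
Transmission budget = 0.627 − 0.209333 = 0.417667 μs.
R ≥ L / t_tx = 69000 bits / 4.17667e-07 s = 165 Gbps.

165 Gbps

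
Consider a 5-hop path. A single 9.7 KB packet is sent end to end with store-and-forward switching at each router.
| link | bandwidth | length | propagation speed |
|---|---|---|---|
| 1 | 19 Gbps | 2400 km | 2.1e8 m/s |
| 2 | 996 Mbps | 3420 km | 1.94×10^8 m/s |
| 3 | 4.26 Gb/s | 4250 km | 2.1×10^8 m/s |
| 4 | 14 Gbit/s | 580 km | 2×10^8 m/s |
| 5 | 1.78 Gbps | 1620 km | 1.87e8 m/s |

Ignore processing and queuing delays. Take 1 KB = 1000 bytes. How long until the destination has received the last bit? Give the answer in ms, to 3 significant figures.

L = 77600 bits.
Transmission delays (L/R per hop): 0.00408421, 0.0779116, 0.018216, 0.00554286, 0.0435955 ms; sum = 0.14935 ms.
Propagation delays (d/s per hop): 11.4286, 17.6289, 20.2381, 2.9, 8.6631 ms; sum = 60.8586 ms.
End-to-end = 61.0 ms.

61.0 ms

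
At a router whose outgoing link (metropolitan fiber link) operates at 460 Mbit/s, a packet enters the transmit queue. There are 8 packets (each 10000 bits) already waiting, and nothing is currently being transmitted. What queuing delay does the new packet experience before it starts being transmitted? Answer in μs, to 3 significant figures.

174 μs

Each queued packet: L/R = 10000/460000000 = 21.7391 μs.
8 queued → 173.913 μs.
Queuing delay = 174 μs.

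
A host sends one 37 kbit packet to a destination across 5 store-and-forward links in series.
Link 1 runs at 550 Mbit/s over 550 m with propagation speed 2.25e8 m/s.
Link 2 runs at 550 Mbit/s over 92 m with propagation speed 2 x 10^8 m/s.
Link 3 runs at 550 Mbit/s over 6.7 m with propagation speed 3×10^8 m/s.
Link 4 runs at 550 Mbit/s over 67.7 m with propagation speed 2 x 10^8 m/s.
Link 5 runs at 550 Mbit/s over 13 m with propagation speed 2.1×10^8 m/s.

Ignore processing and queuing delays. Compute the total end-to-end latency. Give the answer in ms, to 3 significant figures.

0.340 ms

L = 37000 bits.
Transmission delay per hop = L/R = 37000/550000000 = 0.0672727 ms; 5 hops → 0.336364 ms.
Propagation delays (d/s per hop): 0.00244444, 0.00046, 2.23333e-05, 0.0003385, 6.19048e-05 ms; sum = 0.00332718 ms.
End-to-end = 0.340 ms.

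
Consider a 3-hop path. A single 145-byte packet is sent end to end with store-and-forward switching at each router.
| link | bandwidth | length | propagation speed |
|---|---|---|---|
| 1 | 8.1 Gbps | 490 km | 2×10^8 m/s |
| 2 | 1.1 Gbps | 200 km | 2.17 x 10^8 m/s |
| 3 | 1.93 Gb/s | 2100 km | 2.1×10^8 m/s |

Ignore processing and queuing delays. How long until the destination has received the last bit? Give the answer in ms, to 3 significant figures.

L = 145 × 8 = 1160 bits.
Transmission delays (L/R per hop): 0.00014321, 0.00105455, 0.000601036 ms; sum = 0.00179879 ms.
Propagation delays (d/s per hop): 2.45, 0.921659, 10 ms; sum = 13.3717 ms.
End-to-end = 13.4 ms.

13.4 ms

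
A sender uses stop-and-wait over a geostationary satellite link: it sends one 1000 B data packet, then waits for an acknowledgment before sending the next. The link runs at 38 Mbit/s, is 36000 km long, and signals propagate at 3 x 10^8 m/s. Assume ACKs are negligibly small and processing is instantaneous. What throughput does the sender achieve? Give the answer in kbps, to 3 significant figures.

t_tx = L/R = 8000/38000000 = 0.000210526 s.
t_prop = 36000000/300000000 = 0.12 s; RTT = 0.24 s.
Cycle = t_tx + RTT = 0.240211 s.
Throughput = L / cycle = 8000 / 0.240211 = 33.3 kbps.

33.3 kbps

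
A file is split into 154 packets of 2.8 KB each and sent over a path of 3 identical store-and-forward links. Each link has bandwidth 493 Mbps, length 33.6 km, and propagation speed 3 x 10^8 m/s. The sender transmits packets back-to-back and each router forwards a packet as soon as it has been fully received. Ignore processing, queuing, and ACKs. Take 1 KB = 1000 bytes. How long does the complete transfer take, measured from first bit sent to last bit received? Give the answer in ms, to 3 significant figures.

7.42 ms

Per-hop transmission t_tx = L/R = 22400/493000000 = 0.0454361 ms.
Per-hop propagation t_prop = 33600/300000000 = 0.112 ms.
Pipeline fill: first packet needs 3·t_tx to clear all hops; remaining 153 packets each add one t_tx.
Total = (3+154-1)·t_tx + 3·t_prop = 156·0.0454361 + 3·0.112 = 7.42 ms.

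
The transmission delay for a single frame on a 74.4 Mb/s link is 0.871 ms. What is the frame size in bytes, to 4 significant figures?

L = R × t_tx = 74400000 b/s × 0.000871 s = 64802.4 bits.
In bytes: 64802.4 / 8 = 8100 bytes.

8100 bytes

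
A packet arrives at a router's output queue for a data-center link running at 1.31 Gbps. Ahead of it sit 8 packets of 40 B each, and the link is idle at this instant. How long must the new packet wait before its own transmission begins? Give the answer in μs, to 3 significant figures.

1.95 μs

Each queued packet: L/R = 320/1310000000 = 0.244275 μs.
8 queued → 1.9542 μs.
Queuing delay = 1.95 μs.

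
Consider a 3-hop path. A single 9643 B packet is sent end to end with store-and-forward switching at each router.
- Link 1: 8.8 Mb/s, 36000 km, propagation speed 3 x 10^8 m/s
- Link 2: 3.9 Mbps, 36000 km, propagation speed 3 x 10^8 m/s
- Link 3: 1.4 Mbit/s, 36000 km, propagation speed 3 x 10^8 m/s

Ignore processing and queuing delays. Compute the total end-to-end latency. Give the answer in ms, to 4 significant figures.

L = 9643 × 8 = 77144 bits.
Transmission delays (L/R per hop): 8.76636, 19.7805, 55.1029 ms; sum = 83.6497 ms.
Propagation delays (d/s per hop): 120, 120, 120 ms; sum = 360 ms.
End-to-end = 443.6 ms.

443.6 ms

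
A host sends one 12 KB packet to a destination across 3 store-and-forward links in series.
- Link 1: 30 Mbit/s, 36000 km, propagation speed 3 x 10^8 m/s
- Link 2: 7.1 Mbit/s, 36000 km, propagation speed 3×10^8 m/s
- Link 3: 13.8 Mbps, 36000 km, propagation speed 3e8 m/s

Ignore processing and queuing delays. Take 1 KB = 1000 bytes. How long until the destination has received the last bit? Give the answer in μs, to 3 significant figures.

L = 96000 bits.
Transmission delays (L/R per hop): 3200, 13521.1, 6956.52 μs; sum = 23677.6 μs.
Propagation delays (d/s per hop): 120000, 120000, 120000 μs; sum = 360000 μs.
End-to-end = 384000 μs.

384000 μs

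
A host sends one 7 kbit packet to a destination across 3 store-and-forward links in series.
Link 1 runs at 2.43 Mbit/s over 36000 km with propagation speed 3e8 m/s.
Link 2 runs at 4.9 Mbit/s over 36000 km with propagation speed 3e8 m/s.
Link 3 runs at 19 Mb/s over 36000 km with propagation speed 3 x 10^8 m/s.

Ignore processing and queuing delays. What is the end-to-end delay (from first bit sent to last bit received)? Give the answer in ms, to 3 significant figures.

L = 7000 bits.
Transmission delays (L/R per hop): 2.88066, 1.42857, 0.368421 ms; sum = 4.67765 ms.
Propagation delays (d/s per hop): 120, 120, 120 ms; sum = 360 ms.
End-to-end = 365 ms.

365 ms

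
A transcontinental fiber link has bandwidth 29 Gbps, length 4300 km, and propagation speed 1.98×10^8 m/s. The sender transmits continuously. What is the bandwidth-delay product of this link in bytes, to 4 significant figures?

Propagation delay = 4300000 / 198000000 = 0.0217172 s.
BDP = R × t_prop = 29000000000 × 0.0217172 = 629798000 bits.
In bytes: 629798000/8 = 78720000 bytes.

78720000 bytes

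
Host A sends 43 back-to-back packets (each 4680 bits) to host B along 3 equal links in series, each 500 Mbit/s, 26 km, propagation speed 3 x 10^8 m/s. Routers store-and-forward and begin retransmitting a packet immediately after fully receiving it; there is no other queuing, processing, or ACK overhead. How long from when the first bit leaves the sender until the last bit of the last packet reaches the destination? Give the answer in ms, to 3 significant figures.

0.681 ms

Per-hop transmission t_tx = L/R = 4680/500000000 = 0.00936 ms.
Per-hop propagation t_prop = 26000/300000000 = 0.0866667 ms.
Pipeline fill: first packet needs 3·t_tx to clear all hops; remaining 42 packets each add one t_tx.
Total = (3+43-1)·t_tx + 3·t_prop = 45·0.00936 + 3·0.0866667 = 0.681 ms.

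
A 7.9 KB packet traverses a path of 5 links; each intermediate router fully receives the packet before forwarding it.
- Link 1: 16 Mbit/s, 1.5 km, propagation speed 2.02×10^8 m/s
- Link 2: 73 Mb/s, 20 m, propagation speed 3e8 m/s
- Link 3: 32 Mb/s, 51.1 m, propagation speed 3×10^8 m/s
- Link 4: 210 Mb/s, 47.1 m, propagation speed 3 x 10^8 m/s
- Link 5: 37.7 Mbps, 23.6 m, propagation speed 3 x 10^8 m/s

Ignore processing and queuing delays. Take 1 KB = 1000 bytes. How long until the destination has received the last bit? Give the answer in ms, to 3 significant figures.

L = 63200 bits.
Transmission delays (L/R per hop): 3.95, 0.865753, 1.975, 0.300952, 1.67639 ms; sum = 8.7681 ms.
Propagation delays (d/s per hop): 0.00742574, 6.66667e-05, 0.000170333, 0.000157, 7.86667e-05 ms; sum = 0.00789841 ms.
End-to-end = 8.78 ms.

8.78 ms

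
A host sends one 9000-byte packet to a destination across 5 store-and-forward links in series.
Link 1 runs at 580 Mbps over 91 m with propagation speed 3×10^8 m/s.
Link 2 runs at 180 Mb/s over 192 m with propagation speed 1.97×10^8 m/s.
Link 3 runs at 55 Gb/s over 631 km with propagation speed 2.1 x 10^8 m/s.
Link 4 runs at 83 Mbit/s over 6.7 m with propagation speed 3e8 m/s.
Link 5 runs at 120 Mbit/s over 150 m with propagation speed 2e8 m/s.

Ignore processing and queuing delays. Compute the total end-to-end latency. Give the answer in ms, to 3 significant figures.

L = 9000 × 8 = 72000 bits.
Transmission delays (L/R per hop): 0.124138, 0.4, 0.00130909, 0.86747, 0.6 ms; sum = 1.99292 ms.
Propagation delays (d/s per hop): 0.000303333, 0.000974619, 3.00476, 2.23333e-05, 0.00075 ms; sum = 3.00681 ms.
End-to-end = 5.00 ms.

5.00 ms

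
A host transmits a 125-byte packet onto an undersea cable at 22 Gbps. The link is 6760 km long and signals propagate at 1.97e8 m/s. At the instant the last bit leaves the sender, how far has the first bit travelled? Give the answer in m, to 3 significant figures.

8.95 m

t_tx = L/R = 1000/22000000000 = 4.54545e-08 s.
Distance = s × t_tx = 197000000 × 4.54545e-08 = 8.95 m.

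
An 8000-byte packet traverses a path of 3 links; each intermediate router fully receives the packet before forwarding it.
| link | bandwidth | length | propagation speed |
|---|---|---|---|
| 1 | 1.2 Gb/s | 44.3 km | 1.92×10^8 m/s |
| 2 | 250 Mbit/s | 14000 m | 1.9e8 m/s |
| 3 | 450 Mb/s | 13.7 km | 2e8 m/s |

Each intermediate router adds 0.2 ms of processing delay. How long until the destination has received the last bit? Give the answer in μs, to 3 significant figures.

1220 μs

L = 8000 × 8 = 64000 bits.
Transmission delays (L/R per hop): 53.3333, 256, 142.222 μs; sum = 451.556 μs.
Propagation delays (d/s per hop): 230.729, 73.6842, 68.5 μs; sum = 372.913 μs.
Processing at 2 router(s): 2 × 0.2 ms = 400 μs.
End-to-end = 1220 μs.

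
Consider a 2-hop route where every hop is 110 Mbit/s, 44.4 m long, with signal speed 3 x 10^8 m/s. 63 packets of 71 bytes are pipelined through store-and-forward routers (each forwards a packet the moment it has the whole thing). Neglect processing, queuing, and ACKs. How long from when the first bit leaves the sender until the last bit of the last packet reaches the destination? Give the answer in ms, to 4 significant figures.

Per-hop transmission t_tx = L/R = 568/110000000 = 0.00516364 ms.
Per-hop propagation t_prop = 44.4/300000000 = 0.000148 ms.
Pipeline fill: first packet needs 2·t_tx to clear all hops; remaining 62 packets each add one t_tx.
Total = (2+63-1)·t_tx + 2·t_prop = 64·0.00516364 + 2·0.000148 = 0.3308 ms.

0.3308 ms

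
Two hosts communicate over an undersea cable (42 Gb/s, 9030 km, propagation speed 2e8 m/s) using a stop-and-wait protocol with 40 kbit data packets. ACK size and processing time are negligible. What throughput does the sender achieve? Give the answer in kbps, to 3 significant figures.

443 kbps

t_tx = L/R = 40000/42000000000 = 9.52381e-07 s.
t_prop = 9030000/200000000 = 0.04515 s; RTT = 0.0903 s.
Cycle = t_tx + RTT = 0.090301 s.
Throughput = L / cycle = 40000 / 0.090301 = 443 kbps.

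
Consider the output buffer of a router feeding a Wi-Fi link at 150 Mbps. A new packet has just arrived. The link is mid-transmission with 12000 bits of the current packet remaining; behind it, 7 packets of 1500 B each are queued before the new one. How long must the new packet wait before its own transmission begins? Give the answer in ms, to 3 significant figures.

Each queued packet: L/R = 12000/150000000 = 0.08 ms.
7 queued → 0.56 ms.
Plus remaining 12000 bits of current packet: 0.08 ms.
Queuing delay = 0.640 ms.

0.640 ms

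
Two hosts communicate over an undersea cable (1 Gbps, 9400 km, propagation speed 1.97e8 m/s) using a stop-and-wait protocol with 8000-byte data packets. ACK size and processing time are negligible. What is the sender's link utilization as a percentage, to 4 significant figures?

t_tx = L/R = 64000/1000000000 = 6.4e-05 s.
t_prop = 9400000/197000000 = 0.0477157 s; RTT = 0.0954315 s.
Cycle = t_tx + RTT = 0.0954955 s.
Utilization = t_tx / cycle = 6.4e-05/0.0954955 = 0.06702 %.

0.06702 %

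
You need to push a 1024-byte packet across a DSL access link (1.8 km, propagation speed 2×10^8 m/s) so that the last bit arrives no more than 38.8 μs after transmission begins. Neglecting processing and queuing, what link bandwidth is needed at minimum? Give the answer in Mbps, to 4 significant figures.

274.9 Mbps

L = 8192 bits.
Propagation delay = 1800 / 200000000 = 9 μs.
Transmission budget = 38.8 − 9 = 29.8 μs.
R ≥ L / t_tx = 8192 bits / 2.98e-05 s = 274.9 Mbps.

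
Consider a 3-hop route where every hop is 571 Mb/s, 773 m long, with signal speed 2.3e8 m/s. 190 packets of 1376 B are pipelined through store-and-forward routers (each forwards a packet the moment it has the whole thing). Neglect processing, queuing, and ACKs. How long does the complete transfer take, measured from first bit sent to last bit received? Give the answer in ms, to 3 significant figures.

Per-hop transmission t_tx = L/R = 11008/571000000 = 0.0192785 ms.
Per-hop propagation t_prop = 773/2.3e+08 = 0.00336087 ms.
Pipeline fill: first packet needs 3·t_tx to clear all hops; remaining 189 packets each add one t_tx.
Total = (3+190-1)·t_tx + 3·t_prop = 192·0.0192785 + 3·0.00336087 = 3.71 ms.

3.71 ms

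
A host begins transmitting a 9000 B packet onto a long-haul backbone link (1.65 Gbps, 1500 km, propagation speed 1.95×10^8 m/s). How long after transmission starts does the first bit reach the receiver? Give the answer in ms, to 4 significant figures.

7.692 ms

First bit experiences only propagation delay: d/s = 1500000/195000000 = 7.692 ms.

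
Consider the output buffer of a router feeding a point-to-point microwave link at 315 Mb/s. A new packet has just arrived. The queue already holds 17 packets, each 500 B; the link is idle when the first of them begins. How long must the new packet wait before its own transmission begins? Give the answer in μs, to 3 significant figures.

Each queued packet: L/R = 4000/315000000 = 12.6984 μs.
17 queued → 215.873 μs.
Queuing delay = 216 μs.

216 μs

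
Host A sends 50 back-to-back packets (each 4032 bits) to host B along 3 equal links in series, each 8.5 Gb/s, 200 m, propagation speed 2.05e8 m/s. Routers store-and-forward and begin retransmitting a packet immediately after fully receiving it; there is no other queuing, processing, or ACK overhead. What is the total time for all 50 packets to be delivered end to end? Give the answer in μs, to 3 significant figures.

Per-hop transmission t_tx = L/R = 4032/8500000000 = 0.474353 μs.
Per-hop propagation t_prop = 200/2.05e+08 = 0.97561 μs.
Pipeline fill: first packet needs 3·t_tx to clear all hops; remaining 49 packets each add one t_tx.
Total = (3+50-1)·t_tx + 3·t_prop = 52·0.474353 + 3·0.97561 = 27.6 μs.

27.6 μs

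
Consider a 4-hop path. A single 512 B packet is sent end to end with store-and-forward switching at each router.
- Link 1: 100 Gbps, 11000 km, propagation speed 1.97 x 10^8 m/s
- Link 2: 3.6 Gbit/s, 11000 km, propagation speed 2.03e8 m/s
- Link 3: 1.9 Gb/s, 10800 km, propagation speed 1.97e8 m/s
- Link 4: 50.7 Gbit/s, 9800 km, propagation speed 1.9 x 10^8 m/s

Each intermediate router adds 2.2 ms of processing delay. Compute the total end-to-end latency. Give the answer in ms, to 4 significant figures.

223.0 ms

L = 512 × 8 = 4096 bits.
Transmission delays (L/R per hop): 4.096e-05, 0.00113778, 0.00215579, 8.0789e-05 ms; sum = 0.00341532 ms.
Propagation delays (d/s per hop): 55.8376, 54.1872, 54.8223, 51.5789 ms; sum = 216.426 ms.
Processing at 3 router(s): 3 × 2.2 ms = 6.6 ms.
End-to-end = 223.0 ms.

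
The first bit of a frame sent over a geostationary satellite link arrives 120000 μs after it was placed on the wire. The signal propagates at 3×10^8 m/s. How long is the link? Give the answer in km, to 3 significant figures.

d = s × t_prop = 300000000 × 0.12 = 36000 km.

36000 km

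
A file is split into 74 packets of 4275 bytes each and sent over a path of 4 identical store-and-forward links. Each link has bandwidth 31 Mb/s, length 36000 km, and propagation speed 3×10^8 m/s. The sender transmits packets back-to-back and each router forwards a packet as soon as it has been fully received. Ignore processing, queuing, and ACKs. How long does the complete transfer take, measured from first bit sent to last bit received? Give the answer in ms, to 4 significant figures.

564.9 ms

Per-hop transmission t_tx = L/R = 34200/31000000 = 1.10323 ms.
Per-hop propagation t_prop = 36000000/300000000 = 120 ms.
Pipeline fill: first packet needs 4·t_tx to clear all hops; remaining 73 packets each add one t_tx.
Total = (4+74-1)·t_tx + 4·t_prop = 77·1.10323 + 4·120 = 564.9 ms.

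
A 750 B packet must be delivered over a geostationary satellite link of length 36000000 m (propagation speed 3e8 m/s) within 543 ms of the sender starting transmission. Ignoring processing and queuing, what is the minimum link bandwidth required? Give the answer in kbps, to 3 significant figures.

14.2 kbps

L = 6000 bits.
Propagation delay = 36000000 / 300000000 = 120 ms.
Transmission budget = 543 − 120 = 423 ms.
R ≥ L / t_tx = 6000 bits / 0.423 s = 14.2 kbps.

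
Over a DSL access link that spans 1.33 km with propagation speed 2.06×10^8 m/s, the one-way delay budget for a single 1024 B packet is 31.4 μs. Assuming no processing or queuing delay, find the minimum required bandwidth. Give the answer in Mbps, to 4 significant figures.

L = 8192 bits.
Propagation delay = 1330 / 206000000 = 6.45631 μs.
Transmission budget = 31.4 − 6.45631 = 24.9437 μs.
R ≥ L / t_tx = 8192 bits / 2.49437e-05 s = 328.4 Mbps.

328.4 Mbps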